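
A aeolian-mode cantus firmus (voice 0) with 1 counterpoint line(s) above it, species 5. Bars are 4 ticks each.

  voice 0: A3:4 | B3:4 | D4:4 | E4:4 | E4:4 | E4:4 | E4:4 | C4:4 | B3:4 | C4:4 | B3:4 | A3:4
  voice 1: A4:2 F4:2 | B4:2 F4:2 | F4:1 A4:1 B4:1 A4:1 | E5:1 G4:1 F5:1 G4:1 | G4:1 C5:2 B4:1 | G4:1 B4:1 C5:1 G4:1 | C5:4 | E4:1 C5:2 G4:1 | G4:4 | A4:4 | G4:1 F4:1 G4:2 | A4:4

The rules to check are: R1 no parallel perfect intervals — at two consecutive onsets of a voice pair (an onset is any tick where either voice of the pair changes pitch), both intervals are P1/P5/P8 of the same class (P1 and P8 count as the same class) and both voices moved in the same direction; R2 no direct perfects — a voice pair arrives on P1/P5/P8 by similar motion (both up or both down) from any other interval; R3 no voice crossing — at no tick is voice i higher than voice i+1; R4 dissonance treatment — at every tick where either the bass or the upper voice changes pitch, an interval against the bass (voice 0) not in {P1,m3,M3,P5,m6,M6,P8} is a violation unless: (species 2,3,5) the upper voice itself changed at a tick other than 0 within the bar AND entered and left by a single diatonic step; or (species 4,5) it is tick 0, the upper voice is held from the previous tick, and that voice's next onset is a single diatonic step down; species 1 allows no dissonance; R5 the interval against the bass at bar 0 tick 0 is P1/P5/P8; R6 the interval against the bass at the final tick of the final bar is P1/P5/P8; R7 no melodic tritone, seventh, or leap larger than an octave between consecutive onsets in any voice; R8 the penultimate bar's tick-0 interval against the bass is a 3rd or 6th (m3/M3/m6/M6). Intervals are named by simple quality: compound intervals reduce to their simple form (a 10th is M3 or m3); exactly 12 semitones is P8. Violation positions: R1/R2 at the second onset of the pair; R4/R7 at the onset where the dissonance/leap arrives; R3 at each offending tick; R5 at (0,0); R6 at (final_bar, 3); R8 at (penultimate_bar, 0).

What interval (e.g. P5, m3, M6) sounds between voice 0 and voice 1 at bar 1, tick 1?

P8

voice 0=B3 voice 1=B4 -> P8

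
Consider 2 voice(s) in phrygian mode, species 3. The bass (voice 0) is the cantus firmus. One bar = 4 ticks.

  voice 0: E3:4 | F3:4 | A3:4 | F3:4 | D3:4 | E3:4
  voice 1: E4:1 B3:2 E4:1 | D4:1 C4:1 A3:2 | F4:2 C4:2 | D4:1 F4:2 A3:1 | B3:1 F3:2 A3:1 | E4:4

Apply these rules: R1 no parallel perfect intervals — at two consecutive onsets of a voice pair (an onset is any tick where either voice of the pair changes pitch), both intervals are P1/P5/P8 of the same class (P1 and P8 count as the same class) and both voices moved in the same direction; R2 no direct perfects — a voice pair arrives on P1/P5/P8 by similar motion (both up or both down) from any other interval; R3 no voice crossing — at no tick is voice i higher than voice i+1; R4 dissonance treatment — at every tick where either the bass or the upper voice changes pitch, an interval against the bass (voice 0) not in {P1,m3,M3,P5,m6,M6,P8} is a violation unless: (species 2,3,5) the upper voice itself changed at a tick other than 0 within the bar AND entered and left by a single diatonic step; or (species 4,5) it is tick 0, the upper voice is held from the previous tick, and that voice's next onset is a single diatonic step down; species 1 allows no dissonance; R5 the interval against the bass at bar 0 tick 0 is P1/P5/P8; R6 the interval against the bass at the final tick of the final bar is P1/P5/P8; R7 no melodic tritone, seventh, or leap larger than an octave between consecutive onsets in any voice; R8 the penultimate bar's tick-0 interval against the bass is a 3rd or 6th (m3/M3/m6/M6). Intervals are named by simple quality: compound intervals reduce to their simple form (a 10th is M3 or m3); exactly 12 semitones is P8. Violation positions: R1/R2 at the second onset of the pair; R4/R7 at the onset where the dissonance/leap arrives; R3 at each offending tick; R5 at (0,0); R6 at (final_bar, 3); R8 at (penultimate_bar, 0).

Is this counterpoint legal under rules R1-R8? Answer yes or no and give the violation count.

No (2 violations)

bar 0: v0=E3 v1=E4 (P8)
bar 1: v0=F3 v1=D4 (M6)
bar 2: v0=A3 v1=F4 (m6)
bar 3: v0=F3 v1=D4 (M6)
bar 4: v0=D3 v1=B3 (M6)
bar 5: v0=E3 v1=E4 (P8)
  R7 @ bar4.1: B3->F3 leap 6st
  R2 @ bar5.0: D3/A3 P5 -> E3/E4 P8 similar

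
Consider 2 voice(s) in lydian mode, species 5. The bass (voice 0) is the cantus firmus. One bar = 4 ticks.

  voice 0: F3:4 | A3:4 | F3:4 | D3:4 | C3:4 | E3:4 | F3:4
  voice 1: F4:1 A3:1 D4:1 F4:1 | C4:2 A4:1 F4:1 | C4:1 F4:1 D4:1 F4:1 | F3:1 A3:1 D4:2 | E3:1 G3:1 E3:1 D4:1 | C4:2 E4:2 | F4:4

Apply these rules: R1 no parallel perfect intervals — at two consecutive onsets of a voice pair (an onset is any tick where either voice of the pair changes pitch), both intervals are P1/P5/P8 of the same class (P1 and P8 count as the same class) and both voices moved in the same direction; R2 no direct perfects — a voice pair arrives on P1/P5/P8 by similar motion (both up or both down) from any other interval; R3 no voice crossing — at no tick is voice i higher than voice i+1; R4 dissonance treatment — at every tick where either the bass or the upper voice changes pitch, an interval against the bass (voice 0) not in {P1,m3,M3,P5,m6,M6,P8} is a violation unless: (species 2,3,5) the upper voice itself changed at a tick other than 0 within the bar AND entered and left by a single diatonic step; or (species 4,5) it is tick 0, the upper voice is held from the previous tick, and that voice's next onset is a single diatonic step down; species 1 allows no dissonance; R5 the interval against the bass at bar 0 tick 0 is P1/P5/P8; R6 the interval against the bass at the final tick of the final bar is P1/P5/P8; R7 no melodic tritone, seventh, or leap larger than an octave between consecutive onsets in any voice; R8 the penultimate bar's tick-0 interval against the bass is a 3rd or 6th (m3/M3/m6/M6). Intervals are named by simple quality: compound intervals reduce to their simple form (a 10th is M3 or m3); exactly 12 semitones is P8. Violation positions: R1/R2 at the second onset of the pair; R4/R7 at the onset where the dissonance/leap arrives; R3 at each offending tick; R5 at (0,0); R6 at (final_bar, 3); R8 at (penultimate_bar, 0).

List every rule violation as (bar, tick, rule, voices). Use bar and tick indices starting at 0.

(2, 0, R2, (0, 1))
(4, 0, R7, (1,))
(4, 3, R4, (0, 1))
(4, 3, R7, (1,))
(6, 0, R1, (0, 1))

bar 0: v0=F3 v1=F4 downbeat P8
bar 1: v0=A3 v1=C4 downbeat m3
bar 2: v0=F3 v1=C4 downbeat P5
bar 3: v0=D3 v1=F3 downbeat m3
bar 4: v0=C3 v1=E3 downbeat M3
bar 5: v0=E3 v1=C4 downbeat m6
bar 6: v0=F3 v1=F4 downbeat P8
  -> R2 @ bar 2 tick 0 v(0, 1): A3/F4 m6 -> F3/C4 P5 similar
  -> R7 @ bar 4 tick 0 v(1,): D4->E3 leap 10st
  -> R4 @ bar 4 tick 3 v(0, 1): C3/D4 M2 untreated
  -> R7 @ bar 4 tick 3 v(1,): E3->D4 leap 10st
  -> R1 @ bar 6 tick 0 v(0, 1): E3/E4 P8 -> F3/F4 P8 similar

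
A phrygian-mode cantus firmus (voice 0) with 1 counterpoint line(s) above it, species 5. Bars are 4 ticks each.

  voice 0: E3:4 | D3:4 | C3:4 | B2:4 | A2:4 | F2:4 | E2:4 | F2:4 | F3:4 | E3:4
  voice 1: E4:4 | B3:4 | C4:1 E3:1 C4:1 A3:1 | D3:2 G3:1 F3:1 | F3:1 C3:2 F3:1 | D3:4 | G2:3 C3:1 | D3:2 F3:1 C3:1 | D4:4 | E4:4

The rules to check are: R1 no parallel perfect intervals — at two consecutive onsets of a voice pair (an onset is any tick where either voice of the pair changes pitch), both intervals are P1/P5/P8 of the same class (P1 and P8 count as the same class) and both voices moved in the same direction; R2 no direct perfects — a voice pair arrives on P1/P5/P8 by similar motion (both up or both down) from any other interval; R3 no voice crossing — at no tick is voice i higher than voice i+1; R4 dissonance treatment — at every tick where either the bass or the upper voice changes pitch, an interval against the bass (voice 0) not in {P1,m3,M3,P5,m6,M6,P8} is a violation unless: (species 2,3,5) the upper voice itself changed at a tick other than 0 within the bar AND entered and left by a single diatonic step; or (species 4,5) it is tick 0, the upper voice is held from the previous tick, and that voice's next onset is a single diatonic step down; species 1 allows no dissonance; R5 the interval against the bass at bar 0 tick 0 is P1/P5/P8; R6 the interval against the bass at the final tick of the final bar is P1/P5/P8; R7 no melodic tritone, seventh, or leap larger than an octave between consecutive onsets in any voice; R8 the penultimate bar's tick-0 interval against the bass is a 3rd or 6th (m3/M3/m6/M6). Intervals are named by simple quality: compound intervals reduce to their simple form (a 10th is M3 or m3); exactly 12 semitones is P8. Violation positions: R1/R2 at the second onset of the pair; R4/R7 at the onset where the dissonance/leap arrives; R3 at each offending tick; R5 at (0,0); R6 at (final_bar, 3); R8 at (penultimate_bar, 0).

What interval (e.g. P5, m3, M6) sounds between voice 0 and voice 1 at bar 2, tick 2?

voice 0=C3 voice 1=C4 -> P8

P8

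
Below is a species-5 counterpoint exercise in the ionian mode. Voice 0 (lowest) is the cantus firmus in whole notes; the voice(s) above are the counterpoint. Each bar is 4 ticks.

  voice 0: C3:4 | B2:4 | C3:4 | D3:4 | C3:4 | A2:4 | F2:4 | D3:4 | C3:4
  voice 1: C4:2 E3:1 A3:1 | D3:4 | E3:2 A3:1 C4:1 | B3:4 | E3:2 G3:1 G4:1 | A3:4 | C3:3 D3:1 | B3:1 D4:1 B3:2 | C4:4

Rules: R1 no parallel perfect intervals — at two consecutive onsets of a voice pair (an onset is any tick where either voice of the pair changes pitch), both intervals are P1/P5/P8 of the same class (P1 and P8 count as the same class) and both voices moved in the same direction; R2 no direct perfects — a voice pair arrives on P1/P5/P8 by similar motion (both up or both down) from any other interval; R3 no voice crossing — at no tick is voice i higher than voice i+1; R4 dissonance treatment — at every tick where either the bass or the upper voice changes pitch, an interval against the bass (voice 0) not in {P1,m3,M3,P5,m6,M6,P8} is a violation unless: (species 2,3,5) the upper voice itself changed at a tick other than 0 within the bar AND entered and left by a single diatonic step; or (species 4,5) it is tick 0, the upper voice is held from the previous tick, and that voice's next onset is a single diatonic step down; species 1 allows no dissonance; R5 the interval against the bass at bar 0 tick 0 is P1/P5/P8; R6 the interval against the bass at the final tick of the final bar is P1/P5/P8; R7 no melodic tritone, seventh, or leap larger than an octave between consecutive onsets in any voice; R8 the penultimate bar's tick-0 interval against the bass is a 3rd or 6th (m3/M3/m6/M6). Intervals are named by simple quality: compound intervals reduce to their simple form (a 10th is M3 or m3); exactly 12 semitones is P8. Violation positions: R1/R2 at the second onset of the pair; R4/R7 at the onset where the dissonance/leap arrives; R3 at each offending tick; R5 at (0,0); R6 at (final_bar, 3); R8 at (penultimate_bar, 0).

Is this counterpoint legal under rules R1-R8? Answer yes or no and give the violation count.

No (3 violations)

bar 0: v0=C3 v1=C4 (P8)
bar 1: v0=B2 v1=D3 (m3)
bar 2: v0=C3 v1=E3 (M3)
bar 3: v0=D3 v1=B3 (M6)
bar 4: v0=C3 v1=E3 (M3)
bar 5: v0=A2 v1=A3 (P8)
bar 6: v0=F2 v1=C3 (P5)
bar 7: v0=D3 v1=B3 (M6)
bar 8: v0=C3 v1=C4 (P8)
  R2 @ bar5.0: C3/G4 P5 -> A2/A3 P8 similar
  R7 @ bar5.0: G4->A3 leap 10st
  R2 @ bar6.0: A2/A3 P8 -> F2/C3 P5 similar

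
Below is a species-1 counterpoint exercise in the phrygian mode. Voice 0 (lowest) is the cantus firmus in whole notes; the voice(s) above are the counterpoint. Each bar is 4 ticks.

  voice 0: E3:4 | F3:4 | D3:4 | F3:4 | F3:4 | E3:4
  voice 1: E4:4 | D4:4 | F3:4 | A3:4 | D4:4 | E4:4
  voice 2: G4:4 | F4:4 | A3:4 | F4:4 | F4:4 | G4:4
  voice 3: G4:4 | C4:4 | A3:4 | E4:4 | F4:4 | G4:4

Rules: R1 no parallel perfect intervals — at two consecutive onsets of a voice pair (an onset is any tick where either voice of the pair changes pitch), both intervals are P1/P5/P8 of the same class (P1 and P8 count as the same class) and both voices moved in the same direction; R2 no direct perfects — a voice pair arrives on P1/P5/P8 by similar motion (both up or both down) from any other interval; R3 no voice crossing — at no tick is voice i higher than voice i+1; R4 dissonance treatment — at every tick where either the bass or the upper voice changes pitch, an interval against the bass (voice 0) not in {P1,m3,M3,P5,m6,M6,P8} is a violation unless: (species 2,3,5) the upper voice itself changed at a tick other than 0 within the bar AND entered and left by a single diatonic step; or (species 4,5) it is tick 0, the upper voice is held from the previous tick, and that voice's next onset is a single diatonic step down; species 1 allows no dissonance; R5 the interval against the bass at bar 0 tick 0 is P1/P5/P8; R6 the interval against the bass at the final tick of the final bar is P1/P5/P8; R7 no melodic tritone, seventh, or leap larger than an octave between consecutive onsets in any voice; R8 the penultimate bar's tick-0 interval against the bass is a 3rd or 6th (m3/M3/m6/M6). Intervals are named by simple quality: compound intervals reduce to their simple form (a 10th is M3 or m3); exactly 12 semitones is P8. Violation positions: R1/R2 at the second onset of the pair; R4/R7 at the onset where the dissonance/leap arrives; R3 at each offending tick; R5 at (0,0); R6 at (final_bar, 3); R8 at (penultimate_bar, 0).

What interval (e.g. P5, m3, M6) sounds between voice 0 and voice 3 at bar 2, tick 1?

P5

voice 0=D3 voice 3=A3 -> P5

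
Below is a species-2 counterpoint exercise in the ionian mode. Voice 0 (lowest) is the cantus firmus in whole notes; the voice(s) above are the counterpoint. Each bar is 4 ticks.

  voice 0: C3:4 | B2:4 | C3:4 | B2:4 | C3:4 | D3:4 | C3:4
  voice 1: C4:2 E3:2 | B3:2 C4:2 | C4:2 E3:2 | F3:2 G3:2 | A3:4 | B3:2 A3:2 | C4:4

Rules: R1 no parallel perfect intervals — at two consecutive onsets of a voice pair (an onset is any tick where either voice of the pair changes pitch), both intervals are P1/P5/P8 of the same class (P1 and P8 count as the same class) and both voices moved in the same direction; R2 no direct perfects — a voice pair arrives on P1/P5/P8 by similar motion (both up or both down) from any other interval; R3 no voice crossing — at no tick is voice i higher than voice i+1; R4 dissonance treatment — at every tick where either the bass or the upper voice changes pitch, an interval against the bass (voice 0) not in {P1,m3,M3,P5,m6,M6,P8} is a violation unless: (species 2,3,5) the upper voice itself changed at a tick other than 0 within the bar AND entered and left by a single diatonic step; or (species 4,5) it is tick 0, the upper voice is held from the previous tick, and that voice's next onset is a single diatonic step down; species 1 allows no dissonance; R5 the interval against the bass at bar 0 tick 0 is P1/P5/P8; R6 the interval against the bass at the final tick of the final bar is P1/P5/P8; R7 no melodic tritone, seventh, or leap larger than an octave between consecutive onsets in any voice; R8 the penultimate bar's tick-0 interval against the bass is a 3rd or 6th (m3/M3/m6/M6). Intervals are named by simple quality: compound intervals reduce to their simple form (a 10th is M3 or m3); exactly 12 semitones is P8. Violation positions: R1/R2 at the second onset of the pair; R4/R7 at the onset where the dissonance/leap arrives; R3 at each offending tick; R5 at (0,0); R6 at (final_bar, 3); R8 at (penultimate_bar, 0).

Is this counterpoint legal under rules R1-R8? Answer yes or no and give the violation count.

bar 0: v0=C3 v1=C4 (P8)
bar 1: v0=B2 v1=B3 (P8)
bar 2: v0=C3 v1=C4 (P8)
bar 3: v0=B2 v1=F3 (TT)
bar 4: v0=C3 v1=A3 (M6)
bar 5: v0=D3 v1=B3 (M6)
bar 6: v0=C3 v1=C4 (P8)
  R4 @ bar1.2: B2/C4 m2 untreated
  R4 @ bar3.0: B2/F3 TT untreated

No (2 violations)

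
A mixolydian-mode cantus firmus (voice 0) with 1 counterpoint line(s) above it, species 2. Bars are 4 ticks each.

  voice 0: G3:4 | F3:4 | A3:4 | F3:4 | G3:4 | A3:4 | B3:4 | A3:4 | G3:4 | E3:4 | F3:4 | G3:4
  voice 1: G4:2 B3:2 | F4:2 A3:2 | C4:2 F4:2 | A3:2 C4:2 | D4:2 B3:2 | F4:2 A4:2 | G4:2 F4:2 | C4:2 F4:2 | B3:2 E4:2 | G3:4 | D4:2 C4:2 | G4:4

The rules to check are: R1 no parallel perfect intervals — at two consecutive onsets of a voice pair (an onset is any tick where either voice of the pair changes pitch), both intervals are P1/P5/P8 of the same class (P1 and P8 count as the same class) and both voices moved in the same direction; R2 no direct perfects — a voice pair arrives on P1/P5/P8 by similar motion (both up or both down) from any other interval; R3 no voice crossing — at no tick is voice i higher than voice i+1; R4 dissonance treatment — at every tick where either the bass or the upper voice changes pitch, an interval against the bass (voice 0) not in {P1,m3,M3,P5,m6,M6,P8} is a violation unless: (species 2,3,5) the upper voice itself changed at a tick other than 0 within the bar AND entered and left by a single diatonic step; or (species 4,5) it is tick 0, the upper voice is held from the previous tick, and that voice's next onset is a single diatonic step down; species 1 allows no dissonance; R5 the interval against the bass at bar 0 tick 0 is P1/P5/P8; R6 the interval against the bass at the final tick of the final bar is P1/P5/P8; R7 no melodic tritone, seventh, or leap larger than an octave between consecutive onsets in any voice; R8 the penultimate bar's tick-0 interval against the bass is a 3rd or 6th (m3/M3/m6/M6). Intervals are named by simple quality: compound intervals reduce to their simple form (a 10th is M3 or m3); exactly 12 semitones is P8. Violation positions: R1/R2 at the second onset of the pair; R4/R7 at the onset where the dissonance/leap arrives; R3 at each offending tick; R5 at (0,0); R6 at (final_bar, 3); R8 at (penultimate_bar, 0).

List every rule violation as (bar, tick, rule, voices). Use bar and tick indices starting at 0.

bar 0: v0=G3 v1=G4 downbeat P8
bar 1: v0=F3 v1=F4 downbeat P8
bar 2: v0=A3 v1=C4 downbeat m3
bar 3: v0=F3 v1=A3 downbeat M3
bar 4: v0=G3 v1=D4 downbeat P5
bar 5: v0=A3 v1=F4 downbeat m6
bar 6: v0=B3 v1=G4 downbeat m6
bar 7: v0=A3 v1=C4 downbeat m3
bar 8: v0=G3 v1=B3 downbeat M3
bar 9: v0=E3 v1=G3 downbeat m3
bar 10: v0=F3 v1=D4 downbeat M6
bar 11: v0=G3 v1=G4 downbeat P8
  -> R7 @ bar 1 tick 0 v(1,): B3->F4 leap 6st
  -> R1 @ bar 4 tick 0 v(0, 1): F3/C4 P5 -> G3/D4 P5 similar
  -> R7 @ bar 5 tick 0 v(1,): B3->F4 leap 6st
  -> R4 @ bar 6 tick 2 v(0, 1): B3/F4 TT untreated
  -> R7 @ bar 8 tick 0 v(1,): F4->B3 leap 6st
  -> R2 @ bar 11 tick 0 v(0, 1): F3/C4 P5 -> G3/G4 P8 similar

(1, 0, R7, (1,))
(4, 0, R1, (0, 1))
(5, 0, R7, (1,))
(6, 2, R4, (0, 1))
(8, 0, R7, (1,))
(11, 0, R2, (0, 1))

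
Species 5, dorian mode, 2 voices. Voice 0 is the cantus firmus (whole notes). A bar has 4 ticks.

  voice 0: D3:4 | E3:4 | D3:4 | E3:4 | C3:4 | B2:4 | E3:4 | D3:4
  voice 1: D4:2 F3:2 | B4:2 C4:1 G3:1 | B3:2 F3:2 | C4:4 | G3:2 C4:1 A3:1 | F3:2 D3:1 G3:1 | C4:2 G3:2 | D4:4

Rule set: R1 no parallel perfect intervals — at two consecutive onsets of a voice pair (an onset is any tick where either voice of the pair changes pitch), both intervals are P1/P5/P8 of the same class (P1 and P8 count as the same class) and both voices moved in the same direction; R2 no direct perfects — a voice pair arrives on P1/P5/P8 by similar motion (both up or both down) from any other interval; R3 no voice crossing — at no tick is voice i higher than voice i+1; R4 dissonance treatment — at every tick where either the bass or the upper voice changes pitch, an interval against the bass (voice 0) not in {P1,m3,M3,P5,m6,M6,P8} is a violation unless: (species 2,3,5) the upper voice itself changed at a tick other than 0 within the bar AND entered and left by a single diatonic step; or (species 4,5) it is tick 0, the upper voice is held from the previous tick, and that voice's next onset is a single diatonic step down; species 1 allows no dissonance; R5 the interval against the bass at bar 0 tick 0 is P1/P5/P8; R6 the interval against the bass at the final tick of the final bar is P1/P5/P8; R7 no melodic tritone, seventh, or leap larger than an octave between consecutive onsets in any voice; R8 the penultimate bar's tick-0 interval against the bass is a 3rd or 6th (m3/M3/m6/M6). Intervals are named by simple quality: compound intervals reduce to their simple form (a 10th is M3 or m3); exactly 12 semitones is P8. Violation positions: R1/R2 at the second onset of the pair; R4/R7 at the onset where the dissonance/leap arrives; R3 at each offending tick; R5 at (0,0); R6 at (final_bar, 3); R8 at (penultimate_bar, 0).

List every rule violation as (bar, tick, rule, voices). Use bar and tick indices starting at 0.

bar 0: v0=D3 v1=D4 downbeat P8
bar 1: v0=E3 v1=B4 downbeat P5
bar 2: v0=D3 v1=B3 downbeat M6
bar 3: v0=E3 v1=C4 downbeat m6
bar 4: v0=C3 v1=G3 downbeat P5
bar 5: v0=B2 v1=F3 downbeat TT
bar 6: v0=E3 v1=C4 downbeat m6
bar 7: v0=D3 v1=D4 downbeat P8
  -> R2 @ bar 1 tick 0 v(0, 1): D3/F3 m3 -> E3/B4 P5 similar
  -> R7 @ bar 1 tick 0 v(1,): F3->B4 leap 18st
  -> R7 @ bar 1 tick 2 v(1,): B4->C4 leap 11st
  -> R7 @ bar 2 tick 2 v(1,): B3->F3 leap 6st
  -> R2 @ bar 4 tick 0 v(0, 1): E3/C4 m6 -> C3/G3 P5 similar
  -> R4 @ bar 5 tick 0 v(0, 1): B2/F3 TT untreated

(1, 0, R2, (0, 1))
(1, 0, R7, (1,))
(1, 2, R7, (1,))
(2, 2, R7, (1,))
(4, 0, R2, (0, 1))
(5, 0, R4, (0, 1))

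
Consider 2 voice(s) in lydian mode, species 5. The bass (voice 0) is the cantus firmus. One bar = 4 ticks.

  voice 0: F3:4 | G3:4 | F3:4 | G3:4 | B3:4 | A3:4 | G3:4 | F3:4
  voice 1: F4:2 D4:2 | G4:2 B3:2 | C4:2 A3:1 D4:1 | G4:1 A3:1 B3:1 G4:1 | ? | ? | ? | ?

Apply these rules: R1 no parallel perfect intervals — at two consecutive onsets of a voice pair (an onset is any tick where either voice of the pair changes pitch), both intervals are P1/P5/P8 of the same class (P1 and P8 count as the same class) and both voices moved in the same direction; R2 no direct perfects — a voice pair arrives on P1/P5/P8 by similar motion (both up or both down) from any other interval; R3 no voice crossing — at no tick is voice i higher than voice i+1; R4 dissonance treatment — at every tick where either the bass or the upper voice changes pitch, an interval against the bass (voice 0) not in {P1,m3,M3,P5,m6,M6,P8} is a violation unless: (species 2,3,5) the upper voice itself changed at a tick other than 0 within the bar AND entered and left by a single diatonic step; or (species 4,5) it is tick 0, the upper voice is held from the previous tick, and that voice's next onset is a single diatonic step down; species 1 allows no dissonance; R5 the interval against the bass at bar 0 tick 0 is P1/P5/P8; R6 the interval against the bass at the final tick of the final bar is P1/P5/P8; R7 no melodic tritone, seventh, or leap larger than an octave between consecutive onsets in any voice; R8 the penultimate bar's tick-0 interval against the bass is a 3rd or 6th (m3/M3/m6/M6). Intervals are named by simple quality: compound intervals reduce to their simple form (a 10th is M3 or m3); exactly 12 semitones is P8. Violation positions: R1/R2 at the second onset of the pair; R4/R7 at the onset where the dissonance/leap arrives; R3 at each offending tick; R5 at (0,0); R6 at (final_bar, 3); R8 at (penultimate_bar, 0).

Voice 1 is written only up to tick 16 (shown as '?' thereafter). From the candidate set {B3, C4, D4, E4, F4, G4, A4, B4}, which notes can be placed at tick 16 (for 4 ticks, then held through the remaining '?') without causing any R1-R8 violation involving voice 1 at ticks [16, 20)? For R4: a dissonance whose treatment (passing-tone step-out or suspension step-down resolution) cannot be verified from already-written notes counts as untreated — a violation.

B3: legal
C4: violates R4
D4: legal
E4: violates R4
F4: violates R4
G4: legal
A4: violates R4
B4: violates R1

{B3, D4, G4}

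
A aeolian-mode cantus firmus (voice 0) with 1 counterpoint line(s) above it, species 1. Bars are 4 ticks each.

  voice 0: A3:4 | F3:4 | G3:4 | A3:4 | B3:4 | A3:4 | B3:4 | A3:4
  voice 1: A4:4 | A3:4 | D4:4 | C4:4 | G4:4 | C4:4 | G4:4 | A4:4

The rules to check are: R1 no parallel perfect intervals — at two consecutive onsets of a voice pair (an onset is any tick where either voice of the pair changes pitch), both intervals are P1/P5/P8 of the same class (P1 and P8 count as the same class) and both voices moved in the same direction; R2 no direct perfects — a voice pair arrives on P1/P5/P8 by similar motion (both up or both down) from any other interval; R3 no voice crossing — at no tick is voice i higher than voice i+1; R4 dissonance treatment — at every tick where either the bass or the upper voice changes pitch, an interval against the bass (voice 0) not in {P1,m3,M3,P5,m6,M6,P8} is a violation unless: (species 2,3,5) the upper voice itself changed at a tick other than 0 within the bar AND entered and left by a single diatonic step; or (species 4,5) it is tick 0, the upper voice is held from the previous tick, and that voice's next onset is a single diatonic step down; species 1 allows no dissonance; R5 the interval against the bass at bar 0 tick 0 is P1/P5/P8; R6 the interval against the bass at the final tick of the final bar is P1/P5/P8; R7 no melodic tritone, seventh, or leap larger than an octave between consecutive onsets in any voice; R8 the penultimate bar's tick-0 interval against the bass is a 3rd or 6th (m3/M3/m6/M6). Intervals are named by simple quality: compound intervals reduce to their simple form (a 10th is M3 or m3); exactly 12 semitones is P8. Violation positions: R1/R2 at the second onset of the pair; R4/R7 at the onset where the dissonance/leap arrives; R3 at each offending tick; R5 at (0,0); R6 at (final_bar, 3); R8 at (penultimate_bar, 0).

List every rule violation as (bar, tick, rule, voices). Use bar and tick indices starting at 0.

(2, 0, R2, (0, 1))

bar 0: v0=A3 v1=A4 downbeat P8
bar 1: v0=F3 v1=A3 downbeat M3
bar 2: v0=G3 v1=D4 downbeat P5
bar 3: v0=A3 v1=C4 downbeat m3
bar 4: v0=B3 v1=G4 downbeat m6
bar 5: v0=A3 v1=C4 downbeat m3
bar 6: v0=B3 v1=G4 downbeat m6
bar 7: v0=A3 v1=A4 downbeat P8
  -> R2 @ bar 2 tick 0 v(0, 1): F3/A3 M3 -> G3/D4 P5 similar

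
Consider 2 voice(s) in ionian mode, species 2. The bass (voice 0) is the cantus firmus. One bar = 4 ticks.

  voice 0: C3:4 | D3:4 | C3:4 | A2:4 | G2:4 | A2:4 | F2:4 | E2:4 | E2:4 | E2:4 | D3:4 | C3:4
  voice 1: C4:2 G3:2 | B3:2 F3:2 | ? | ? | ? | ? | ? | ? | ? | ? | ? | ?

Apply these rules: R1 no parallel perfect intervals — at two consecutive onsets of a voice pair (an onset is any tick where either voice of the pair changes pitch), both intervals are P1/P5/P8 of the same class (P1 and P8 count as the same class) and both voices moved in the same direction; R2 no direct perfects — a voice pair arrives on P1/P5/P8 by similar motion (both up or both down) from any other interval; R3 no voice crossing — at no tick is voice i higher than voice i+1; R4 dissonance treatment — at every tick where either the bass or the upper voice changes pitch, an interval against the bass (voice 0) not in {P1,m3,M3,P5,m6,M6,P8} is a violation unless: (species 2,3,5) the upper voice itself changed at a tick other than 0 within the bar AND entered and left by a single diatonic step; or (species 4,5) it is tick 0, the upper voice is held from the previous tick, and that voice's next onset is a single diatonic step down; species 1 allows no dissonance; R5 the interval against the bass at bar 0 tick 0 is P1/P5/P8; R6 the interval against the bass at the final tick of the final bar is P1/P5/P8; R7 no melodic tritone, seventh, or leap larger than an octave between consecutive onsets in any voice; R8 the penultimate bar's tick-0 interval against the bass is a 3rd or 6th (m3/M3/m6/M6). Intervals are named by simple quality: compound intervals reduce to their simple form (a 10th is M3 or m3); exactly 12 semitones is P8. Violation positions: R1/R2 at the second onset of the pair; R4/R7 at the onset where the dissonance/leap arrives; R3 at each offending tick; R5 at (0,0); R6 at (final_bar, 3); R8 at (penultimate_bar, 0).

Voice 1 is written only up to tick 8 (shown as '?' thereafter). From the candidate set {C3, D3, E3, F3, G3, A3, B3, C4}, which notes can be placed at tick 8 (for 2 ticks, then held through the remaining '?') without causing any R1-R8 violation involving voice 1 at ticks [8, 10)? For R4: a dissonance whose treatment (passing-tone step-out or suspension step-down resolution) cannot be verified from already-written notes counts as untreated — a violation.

{A3, C4, E3, G3}

C3: violates R2
D3: violates R4
E3: legal
F3: violates R4
G3: legal
A3: legal
B3: violates R4,R7
C4: legal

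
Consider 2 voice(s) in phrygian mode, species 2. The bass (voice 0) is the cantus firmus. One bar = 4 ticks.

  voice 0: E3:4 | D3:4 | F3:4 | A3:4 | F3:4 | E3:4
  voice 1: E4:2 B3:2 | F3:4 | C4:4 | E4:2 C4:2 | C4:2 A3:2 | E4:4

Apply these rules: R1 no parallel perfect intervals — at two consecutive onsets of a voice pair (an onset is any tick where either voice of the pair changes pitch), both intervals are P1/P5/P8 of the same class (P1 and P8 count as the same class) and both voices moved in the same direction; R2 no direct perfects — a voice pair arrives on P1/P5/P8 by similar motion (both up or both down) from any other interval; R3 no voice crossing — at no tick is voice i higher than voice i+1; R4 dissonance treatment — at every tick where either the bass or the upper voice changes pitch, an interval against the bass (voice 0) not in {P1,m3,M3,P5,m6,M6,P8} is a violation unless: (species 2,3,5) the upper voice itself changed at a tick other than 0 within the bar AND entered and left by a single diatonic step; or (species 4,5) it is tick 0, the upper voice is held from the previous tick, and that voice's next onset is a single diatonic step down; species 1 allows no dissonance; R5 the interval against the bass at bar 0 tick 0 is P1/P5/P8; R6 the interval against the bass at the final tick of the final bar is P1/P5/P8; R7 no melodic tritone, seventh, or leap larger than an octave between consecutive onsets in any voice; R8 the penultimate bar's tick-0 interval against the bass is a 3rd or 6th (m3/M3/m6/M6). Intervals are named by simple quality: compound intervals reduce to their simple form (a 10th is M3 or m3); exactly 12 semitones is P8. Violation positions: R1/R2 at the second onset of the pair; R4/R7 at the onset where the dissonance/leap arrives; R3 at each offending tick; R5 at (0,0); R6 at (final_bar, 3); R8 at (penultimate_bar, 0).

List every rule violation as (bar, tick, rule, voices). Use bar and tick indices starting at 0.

bar 0: v0=E3 v1=E4 downbeat P8
bar 1: v0=D3 v1=F3 downbeat m3
bar 2: v0=F3 v1=C4 downbeat P5
bar 3: v0=A3 v1=E4 downbeat P5
bar 4: v0=F3 v1=C4 downbeat P5
bar 5: v0=E3 v1=E4 downbeat P8
  -> R7 @ bar 1 tick 0 v(1,): B3->F3 leap 6st
  -> R2 @ bar 2 tick 0 v(0, 1): D3/F3 m3 -> F3/C4 P5 similar
  -> R1 @ bar 3 tick 0 v(0, 1): F3/C4 P5 -> A3/E4 P5 similar
  -> R8 @ bar 4 tick 0 v(0, 1): penult P5 not 3rd/6th

(1, 0, R7, (1,))
(2, 0, R2, (0, 1))
(3, 0, R1, (0, 1))
(4, 0, R8, (0, 1))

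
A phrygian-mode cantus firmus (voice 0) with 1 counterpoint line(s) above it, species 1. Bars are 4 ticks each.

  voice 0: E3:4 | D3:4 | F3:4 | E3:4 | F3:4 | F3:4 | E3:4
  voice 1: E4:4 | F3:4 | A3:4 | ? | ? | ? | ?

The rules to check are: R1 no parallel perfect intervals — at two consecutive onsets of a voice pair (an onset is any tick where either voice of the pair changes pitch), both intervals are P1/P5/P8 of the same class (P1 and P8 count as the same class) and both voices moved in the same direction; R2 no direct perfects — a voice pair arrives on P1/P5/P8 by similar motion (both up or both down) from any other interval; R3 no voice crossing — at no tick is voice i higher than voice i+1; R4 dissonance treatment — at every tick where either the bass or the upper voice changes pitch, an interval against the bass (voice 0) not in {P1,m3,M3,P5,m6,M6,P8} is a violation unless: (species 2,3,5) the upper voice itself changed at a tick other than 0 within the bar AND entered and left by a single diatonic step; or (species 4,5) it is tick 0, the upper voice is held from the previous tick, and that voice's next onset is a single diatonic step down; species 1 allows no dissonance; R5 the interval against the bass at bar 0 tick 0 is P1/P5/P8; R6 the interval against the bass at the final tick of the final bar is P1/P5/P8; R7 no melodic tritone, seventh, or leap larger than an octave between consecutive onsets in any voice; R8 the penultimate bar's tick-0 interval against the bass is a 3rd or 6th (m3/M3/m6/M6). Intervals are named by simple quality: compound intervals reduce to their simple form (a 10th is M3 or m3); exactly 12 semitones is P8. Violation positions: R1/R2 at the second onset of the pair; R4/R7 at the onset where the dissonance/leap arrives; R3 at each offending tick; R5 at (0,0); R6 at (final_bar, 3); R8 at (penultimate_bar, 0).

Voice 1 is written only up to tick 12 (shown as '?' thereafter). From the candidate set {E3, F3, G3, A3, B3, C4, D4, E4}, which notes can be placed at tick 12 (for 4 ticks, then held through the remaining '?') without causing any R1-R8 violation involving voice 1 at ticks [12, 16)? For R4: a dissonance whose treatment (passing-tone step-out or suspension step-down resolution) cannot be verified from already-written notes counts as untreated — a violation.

E3: violates R2
F3: violates R4
G3: legal
A3: violates R4
B3: legal
C4: legal
D4: violates R4
E4: legal

{B3, C4, E4, G3}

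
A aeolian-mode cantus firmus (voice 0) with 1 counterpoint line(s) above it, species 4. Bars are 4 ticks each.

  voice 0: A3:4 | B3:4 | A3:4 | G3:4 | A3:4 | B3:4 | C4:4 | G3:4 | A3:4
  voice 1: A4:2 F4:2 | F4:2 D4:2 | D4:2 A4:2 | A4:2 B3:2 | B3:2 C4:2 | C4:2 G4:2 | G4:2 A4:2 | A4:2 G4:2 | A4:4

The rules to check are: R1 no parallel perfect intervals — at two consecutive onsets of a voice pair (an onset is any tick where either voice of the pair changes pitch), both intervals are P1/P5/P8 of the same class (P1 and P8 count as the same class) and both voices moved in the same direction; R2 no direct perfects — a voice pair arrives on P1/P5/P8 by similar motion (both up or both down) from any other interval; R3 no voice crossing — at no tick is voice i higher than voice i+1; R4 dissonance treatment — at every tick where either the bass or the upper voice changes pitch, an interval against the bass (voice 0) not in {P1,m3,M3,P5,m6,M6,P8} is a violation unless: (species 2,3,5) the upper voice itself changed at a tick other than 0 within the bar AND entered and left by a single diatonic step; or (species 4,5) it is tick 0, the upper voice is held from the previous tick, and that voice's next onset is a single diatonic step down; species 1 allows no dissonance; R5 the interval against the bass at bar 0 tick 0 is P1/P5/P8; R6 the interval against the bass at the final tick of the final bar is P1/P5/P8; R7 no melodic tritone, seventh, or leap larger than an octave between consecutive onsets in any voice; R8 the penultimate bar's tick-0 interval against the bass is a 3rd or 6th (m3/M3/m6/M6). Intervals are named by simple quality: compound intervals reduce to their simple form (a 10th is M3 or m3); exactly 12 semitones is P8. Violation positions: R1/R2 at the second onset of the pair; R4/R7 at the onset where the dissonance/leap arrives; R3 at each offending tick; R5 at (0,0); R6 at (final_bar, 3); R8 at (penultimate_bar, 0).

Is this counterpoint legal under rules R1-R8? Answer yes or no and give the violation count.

bar 0: v0=A3 v1=A4 (P8)
bar 1: v0=B3 v1=F4 (TT)
bar 2: v0=A3 v1=D4 (P4)
bar 3: v0=G3 v1=A4 (M2)
bar 4: v0=A3 v1=B3 (M2)
bar 5: v0=B3 v1=C4 (m2)
bar 6: v0=C4 v1=G4 (P5)
bar 7: v0=G3 v1=A4 (M2)
bar 8: v0=A3 v1=A4 (P8)
  R4 @ bar1.0: B3/F4 TT untreated
  R4 @ bar2.0: A3/D4 P4 untreated
  R4 @ bar3.0: G3/A4 M2 untreated
  R7 @ bar3.2: A4->B3 leap 10st
  R4 @ bar4.0: A3/B3 M2 untreated
  R4 @ bar5.0: B3/C4 m2 untreated
  R8 @ bar7.0: penult M2 not 3rd/6th
  R1 @ bar8.0: G3/G4 P8 -> A3/A4 P8 similar

No (8 violations)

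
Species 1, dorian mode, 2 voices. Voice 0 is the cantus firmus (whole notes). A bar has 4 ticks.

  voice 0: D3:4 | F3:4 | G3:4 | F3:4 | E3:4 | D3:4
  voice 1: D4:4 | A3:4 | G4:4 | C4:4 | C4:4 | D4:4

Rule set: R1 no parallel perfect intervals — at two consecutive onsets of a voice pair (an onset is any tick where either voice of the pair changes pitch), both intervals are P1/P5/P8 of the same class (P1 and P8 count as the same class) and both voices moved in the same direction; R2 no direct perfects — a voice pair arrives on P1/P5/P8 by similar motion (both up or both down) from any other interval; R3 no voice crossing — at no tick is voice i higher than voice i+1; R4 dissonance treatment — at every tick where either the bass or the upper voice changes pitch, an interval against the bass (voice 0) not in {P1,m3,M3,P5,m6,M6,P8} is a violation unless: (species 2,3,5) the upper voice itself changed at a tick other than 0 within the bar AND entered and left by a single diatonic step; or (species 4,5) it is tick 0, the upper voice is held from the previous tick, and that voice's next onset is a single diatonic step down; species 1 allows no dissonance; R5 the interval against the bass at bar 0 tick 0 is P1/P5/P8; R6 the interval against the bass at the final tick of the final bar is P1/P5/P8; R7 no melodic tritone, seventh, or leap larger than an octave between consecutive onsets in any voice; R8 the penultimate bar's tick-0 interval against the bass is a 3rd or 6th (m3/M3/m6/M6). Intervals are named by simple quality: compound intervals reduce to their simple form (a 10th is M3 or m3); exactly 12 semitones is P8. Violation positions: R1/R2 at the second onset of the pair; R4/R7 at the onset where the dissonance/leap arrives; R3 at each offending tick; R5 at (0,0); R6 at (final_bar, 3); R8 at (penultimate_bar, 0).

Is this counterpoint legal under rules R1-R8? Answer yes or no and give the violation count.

bar 0: v0=D3 v1=D4 (P8)
bar 1: v0=F3 v1=A3 (M3)
bar 2: v0=G3 v1=G4 (P8)
bar 3: v0=F3 v1=C4 (P5)
bar 4: v0=E3 v1=C4 (m6)
bar 5: v0=D3 v1=D4 (P8)
  R2 @ bar2.0: F3/A3 M3 -> G3/G4 P8 similar
  R7 @ bar2.0: A3->G4 leap 10st
  R2 @ bar3.0: G3/G4 P8 -> F3/C4 P5 similar

No (3 violations)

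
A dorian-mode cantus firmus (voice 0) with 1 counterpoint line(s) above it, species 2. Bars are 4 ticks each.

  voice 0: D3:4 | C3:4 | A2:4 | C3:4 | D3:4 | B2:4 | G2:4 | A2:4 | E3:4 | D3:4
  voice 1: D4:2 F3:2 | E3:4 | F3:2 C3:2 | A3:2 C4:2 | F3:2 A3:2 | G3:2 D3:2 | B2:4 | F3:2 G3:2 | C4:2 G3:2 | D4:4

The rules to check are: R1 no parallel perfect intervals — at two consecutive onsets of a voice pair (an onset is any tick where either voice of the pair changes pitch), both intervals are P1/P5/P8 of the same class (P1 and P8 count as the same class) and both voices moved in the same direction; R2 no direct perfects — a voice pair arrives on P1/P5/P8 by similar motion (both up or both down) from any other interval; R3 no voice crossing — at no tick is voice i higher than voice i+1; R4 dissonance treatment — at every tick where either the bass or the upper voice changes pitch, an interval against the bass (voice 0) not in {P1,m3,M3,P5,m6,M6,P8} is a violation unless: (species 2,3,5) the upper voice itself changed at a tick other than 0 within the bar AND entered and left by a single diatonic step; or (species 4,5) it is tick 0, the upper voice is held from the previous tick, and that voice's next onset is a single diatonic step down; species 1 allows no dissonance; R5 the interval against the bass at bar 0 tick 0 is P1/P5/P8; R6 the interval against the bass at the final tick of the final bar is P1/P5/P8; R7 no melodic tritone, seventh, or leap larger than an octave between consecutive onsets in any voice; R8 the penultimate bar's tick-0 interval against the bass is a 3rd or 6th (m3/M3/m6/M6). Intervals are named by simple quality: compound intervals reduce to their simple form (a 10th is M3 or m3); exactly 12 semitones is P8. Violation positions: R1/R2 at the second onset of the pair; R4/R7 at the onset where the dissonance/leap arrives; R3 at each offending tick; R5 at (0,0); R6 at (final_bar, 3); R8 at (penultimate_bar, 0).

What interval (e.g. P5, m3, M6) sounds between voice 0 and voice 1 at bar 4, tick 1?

voice 0=D3 voice 1=F3 -> m3

m3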